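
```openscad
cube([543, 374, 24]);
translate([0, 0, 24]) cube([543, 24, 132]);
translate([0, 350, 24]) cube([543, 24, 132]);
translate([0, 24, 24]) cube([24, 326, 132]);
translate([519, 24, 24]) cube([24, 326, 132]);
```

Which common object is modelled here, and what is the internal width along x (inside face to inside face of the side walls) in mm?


An open box. The internal width is 495 mm.

A 543×374 base slab with four walls standing on it — an open box. The base is 543 mm wide and the walls are 24 mm thick, so the internal width is 543 − 2 × 24 = 495 mm.


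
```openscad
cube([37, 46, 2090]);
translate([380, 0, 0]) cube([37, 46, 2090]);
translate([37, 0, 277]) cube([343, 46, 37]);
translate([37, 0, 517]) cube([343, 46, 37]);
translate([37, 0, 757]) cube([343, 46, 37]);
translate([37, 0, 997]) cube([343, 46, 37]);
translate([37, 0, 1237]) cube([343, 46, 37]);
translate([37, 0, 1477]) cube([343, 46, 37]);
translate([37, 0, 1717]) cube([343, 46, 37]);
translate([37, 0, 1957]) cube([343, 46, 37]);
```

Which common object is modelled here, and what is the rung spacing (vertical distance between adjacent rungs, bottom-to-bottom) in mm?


A ladder. The rung spacing is 240 mm.

Two tall 37×46 posts with 8 short bars between them — a ladder. Adjacent rungs sit at z = 277 and z = 517, so the spacing is 517 − 277 = 240 mm.


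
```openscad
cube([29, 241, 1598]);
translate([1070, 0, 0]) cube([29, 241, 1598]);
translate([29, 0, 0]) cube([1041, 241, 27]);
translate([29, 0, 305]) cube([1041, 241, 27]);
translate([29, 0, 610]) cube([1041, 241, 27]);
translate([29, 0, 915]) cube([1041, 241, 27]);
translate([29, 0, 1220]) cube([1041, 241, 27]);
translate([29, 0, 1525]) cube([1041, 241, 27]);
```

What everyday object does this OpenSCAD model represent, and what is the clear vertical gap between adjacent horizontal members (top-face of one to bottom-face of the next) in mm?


A bookshelf. The clear shelf gap is 278 mm.

Two tall side panels with 6 horizontal boards between them — a bookshelf. The first two shelf undersides are at z = 0 and z = 305; with shelf thickness 27, the clear gap is 305 − 0 − 27 = 278 mm.


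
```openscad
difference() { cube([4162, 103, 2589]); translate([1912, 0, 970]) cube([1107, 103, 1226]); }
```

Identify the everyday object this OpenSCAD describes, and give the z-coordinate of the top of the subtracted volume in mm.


A wall with a window opening. The window head height is 2196 mm.

A wall with a rectangular opening subtracted — a window. Sill at z = 970, opening 1226 mm tall, so the head is at 970 + 1226 = 2196 mm.


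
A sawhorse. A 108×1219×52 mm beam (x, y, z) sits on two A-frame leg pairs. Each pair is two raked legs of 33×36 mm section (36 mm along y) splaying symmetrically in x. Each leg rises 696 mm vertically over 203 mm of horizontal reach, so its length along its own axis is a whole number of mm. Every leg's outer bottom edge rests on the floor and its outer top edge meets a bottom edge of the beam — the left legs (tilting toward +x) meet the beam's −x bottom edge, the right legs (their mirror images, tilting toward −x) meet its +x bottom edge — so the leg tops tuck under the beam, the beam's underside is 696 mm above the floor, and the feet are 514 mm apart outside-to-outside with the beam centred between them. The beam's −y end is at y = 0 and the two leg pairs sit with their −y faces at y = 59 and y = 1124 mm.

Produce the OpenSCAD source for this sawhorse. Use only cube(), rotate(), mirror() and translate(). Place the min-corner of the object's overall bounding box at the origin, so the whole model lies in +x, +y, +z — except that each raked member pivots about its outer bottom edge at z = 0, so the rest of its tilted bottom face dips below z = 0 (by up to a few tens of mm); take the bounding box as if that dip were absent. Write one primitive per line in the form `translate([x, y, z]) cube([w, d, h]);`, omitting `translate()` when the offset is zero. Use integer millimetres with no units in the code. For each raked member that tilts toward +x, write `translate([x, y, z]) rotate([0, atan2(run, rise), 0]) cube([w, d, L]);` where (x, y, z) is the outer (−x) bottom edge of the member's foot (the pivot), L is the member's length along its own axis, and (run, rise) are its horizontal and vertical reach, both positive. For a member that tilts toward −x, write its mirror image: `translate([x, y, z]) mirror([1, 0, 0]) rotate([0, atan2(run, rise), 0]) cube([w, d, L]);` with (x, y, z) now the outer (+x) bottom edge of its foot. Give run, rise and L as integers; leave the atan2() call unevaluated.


translate([203, 0, 696]) cube([108, 1219, 52]);
translate([0, 59, 0]) rotate([0, atan2(203, 696), 0]) cube([33, 36, 725]);
translate([514, 59, 0]) mirror([1, 0, 0]) rotate([0, atan2(203, 696), 0]) cube([33, 36, 725]);
translate([0, 1124, 0]) rotate([0, atan2(203, 696), 0]) cube([33, 36, 725]);
translate([514, 1124, 0]) mirror([1, 0, 0]) rotate([0, atan2(203, 696), 0]) cube([33, 36, 725]);


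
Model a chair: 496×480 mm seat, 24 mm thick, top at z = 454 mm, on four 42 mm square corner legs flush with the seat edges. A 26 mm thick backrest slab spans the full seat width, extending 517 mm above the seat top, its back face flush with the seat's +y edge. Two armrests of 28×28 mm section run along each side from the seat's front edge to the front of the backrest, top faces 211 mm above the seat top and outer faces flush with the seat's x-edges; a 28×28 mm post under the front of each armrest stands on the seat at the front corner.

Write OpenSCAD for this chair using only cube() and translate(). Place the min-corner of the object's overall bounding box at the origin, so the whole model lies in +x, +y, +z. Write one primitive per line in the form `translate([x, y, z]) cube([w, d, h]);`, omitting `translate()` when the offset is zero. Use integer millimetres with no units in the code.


// leg_h = 454 - 24 = 430
// arm post h = 211 - 28 = 183
translate([0, 0, 430]) cube([496, 480, 24]);
cube([42, 42, 430]);
translate([454, 0, 0]) cube([42, 42, 430]);
translate([0, 438, 0]) cube([42, 42, 430]);
translate([454, 438, 0]) cube([42, 42, 430]);
translate([0, 454, 454]) cube([496, 26, 517]);
translate([0, 0, 637]) cube([28, 454, 28]);
translate([468, 0, 637]) cube([28, 454, 28]);
translate([0, 0, 454]) cube([28, 28, 183]);
translate([468, 0, 454]) cube([28, 28, 183]);


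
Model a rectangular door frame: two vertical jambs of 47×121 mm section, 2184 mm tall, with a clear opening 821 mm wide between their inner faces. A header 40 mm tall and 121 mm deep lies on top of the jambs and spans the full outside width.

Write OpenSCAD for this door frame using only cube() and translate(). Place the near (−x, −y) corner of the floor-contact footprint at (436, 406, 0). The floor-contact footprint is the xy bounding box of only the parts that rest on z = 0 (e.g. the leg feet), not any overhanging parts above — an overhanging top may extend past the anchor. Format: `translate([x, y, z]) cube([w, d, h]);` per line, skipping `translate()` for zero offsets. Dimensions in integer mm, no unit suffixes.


translate([436, 406, 0]) cube([47, 121, 2184]);
translate([1304, 406, 0]) cube([47, 121, 2184]);
translate([436, 406, 2184]) cube([915, 121, 40]);


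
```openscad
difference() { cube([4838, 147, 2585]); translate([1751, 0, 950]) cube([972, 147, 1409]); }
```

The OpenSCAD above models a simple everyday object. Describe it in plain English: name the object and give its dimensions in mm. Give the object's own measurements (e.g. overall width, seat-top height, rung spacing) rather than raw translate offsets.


A wall 4838 mm long (x), 147 mm thick (y), 2585 mm tall, with a rectangular window opening cut through it. The opening is 972 mm wide and 1409 mm tall; its sill is at z = 950 mm and its near (−x) edge is 1751 mm from the wall's −x end. The opening passes through the full wall thickness.


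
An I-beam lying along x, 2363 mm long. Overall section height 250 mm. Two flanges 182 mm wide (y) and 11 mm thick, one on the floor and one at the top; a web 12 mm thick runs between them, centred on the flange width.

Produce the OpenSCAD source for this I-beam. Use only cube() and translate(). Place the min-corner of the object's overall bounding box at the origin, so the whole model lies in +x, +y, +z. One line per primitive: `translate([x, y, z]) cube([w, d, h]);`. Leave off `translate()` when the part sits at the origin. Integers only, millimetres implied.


cube([2363, 182, 11]);
translate([0, 85, 11]) cube([2363, 12, 228]);
translate([0, 0, 239]) cube([2363, 182, 11]);


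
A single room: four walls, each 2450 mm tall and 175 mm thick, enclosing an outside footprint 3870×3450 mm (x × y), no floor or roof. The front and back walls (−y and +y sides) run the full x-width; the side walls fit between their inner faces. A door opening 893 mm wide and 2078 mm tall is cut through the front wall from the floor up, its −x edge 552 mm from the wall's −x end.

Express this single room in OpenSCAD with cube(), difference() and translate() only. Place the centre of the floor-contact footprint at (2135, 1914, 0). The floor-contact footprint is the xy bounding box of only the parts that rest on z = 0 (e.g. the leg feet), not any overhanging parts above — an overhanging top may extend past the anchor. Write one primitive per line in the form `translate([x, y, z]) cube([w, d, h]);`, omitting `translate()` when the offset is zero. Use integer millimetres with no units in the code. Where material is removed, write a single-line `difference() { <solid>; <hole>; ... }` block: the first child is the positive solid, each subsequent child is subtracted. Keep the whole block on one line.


difference() { translate([200, 189, 0]) cube([3870, 175, 2450]); translate([752, 189, 0]) cube([893, 175, 2078]); }
translate([200, 3464, 0]) cube([3870, 175, 2450]);
translate([200, 364, 0]) cube([175, 3100, 2450]);
translate([3895, 364, 0]) cube([175, 3100, 2450]);


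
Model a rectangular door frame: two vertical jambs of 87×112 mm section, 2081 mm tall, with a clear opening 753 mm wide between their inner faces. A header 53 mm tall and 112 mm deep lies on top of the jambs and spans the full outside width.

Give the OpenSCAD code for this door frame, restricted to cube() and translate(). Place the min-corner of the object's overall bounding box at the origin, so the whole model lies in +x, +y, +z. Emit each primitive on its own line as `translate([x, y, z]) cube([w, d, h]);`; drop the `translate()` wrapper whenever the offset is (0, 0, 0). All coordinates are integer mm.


cube([87, 112, 2081]);
translate([840, 0, 0]) cube([87, 112, 2081]);
translate([0, 0, 2081]) cube([927, 112, 53]);


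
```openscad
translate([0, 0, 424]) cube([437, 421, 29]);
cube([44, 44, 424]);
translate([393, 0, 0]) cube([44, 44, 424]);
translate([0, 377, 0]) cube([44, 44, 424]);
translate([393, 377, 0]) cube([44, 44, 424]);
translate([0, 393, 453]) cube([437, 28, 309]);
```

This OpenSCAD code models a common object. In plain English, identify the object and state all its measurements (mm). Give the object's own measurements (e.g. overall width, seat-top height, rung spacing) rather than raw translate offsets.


A chair. The seat is a 437×421×29 mm slab with its top at z = 453 mm, on four 44×44 mm corner legs (flush with the seat edges, standing on z = 0). A flat backrest 28 mm thick, 309 mm tall, spans the full seat width and rises from the seat top along its +y edge, rear face flush with the rear of the seat.


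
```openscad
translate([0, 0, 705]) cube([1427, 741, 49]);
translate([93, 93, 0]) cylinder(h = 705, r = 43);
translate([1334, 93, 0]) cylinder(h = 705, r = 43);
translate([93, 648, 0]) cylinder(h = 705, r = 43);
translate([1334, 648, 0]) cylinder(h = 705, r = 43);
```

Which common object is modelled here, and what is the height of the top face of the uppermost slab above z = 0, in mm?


A table. The table height is 754 mm.

A 1427×741×49 slab sits at z = 705 on four Ø86 mm round legs — a table. The top surface is at 705 + 49 = 754 mm.


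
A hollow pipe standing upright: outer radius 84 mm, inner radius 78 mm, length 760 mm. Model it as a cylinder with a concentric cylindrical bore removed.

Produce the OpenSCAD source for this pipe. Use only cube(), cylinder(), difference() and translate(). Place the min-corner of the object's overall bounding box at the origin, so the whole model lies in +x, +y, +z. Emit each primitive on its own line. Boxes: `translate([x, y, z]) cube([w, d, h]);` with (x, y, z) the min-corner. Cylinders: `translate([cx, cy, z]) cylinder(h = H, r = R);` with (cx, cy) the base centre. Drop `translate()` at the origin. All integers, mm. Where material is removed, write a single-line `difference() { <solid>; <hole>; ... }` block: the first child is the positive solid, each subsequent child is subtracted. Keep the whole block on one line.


difference() { translate([84, 84, 0]) cylinder(h = 760, r = 84); translate([84, 84, 0]) cylinder(h = 760, r = 78); }


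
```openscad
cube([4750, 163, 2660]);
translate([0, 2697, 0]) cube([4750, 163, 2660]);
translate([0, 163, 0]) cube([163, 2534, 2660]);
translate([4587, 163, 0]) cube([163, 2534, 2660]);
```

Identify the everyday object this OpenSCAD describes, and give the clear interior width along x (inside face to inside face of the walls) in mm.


A house (or room) frame. The interior width is 4424 mm.

Four 2660 mm walls enclosing a rectangle with no floor or roof — a room or house frame. Outside width is 4750 mm and wall thickness is 163 mm, so the interior width is 4750 − 2 × 163 = 4424 mm.


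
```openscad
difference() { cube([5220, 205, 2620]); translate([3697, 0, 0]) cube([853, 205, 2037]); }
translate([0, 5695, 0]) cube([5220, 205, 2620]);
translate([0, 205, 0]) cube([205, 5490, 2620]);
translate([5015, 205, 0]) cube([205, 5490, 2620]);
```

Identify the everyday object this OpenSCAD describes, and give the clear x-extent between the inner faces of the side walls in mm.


A single room. The interior width is 4810 mm.

Four walls enclosing a rectangle with a door in the front wall — a room. Outside width 5220 minus two 205 mm walls gives 4810 mm.


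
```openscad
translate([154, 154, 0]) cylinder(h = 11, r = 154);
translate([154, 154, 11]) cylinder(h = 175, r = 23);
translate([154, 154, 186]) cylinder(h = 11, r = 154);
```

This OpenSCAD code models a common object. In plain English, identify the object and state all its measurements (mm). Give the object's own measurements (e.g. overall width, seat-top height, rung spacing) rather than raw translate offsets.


A spool: two coaxial disc flanges of radius 154 mm and thickness 11 mm, joined by a core cylinder of radius 23 mm and height 175 mm. The lower flange rests on z = 0 and the three cylinders share a vertical axis.


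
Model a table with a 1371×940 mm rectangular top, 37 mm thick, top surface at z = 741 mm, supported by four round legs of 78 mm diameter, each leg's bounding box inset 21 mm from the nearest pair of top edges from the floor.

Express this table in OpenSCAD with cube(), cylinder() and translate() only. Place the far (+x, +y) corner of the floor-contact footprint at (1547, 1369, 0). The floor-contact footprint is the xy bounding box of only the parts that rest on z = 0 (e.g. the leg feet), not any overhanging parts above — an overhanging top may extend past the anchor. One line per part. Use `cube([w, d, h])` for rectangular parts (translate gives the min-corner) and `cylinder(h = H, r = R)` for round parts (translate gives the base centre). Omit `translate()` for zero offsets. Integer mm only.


translate([197, 450, 704]) cube([1371, 940, 37]);
translate([257, 510, 0]) cylinder(h = 704, r = 39);
translate([1508, 510, 0]) cylinder(h = 704, r = 39);
translate([257, 1330, 0]) cylinder(h = 704, r = 39);
translate([1508, 1330, 0]) cylinder(h = 704, r = 39);


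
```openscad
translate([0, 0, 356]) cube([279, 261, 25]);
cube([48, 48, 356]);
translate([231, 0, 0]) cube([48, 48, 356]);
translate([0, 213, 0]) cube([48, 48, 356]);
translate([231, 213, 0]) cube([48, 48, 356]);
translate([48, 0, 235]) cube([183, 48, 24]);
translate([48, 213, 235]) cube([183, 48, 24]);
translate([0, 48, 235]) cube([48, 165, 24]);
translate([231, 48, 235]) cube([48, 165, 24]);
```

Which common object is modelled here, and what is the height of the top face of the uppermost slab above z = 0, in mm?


A stool. The seat height is 381 mm.

A 279×261×25 slab at z = 356 on four corner posts — a stool. The seat top is 356 + 25 = 381 mm.


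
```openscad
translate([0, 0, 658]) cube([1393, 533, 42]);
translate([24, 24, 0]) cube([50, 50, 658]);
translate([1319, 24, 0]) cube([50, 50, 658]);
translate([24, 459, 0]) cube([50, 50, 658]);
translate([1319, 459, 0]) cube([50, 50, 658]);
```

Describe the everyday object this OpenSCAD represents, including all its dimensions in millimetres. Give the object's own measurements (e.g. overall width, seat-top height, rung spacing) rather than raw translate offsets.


A rectangular dining table. The top is 1393×533×42 mm with its upper surface at z = 700 mm. It stands on four 50×50 mm square legs, each inset 24 mm from the nearest pair of top edges, running from the floor to the underside of the top.


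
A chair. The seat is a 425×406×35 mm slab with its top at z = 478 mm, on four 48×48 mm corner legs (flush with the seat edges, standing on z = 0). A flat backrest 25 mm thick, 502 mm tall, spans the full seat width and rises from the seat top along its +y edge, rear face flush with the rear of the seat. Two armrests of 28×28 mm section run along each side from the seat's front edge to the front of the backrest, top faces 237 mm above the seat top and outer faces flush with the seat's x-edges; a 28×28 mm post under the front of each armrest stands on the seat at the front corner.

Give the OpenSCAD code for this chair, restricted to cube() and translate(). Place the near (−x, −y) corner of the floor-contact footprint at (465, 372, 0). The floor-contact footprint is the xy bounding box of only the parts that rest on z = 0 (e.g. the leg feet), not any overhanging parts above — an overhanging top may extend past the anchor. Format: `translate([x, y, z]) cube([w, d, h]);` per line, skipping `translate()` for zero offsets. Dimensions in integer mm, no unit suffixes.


translate([465, 372, 443]) cube([425, 406, 35]);
translate([465, 372, 0]) cube([48, 48, 443]);
translate([842, 372, 0]) cube([48, 48, 443]);
translate([465, 730, 0]) cube([48, 48, 443]);
translate([842, 730, 0]) cube([48, 48, 443]);
translate([465, 753, 478]) cube([425, 25, 502]);
translate([465, 372, 687]) cube([28, 381, 28]);
translate([862, 372, 687]) cube([28, 381, 28]);
translate([465, 372, 478]) cube([28, 28, 209]);
translate([862, 372, 478]) cube([28, 28, 209]);


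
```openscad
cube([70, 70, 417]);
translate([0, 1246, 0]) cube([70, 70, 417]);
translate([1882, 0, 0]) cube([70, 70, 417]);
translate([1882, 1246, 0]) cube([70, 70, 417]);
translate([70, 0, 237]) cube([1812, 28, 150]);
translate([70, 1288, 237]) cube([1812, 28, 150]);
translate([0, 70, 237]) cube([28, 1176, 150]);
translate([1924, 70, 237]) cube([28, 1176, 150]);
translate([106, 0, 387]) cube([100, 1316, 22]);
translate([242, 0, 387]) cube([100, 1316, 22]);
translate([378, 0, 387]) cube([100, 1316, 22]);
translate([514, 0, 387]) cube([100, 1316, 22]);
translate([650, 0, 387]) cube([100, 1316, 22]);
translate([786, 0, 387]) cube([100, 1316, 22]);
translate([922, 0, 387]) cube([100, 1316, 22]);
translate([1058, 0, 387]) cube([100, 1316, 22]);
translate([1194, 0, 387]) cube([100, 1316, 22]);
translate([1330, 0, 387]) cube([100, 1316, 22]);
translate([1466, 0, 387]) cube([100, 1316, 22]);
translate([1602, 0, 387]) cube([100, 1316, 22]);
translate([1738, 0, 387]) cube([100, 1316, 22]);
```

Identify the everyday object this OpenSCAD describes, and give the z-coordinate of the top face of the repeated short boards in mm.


A bed frame. The slat-top height is 409 mm.

Four posts, four rails, and a row of slats — a bed frame. Slats sit on the rails at z = 237 + 150 = 387; with slat thickness 22, the top is 409 mm.


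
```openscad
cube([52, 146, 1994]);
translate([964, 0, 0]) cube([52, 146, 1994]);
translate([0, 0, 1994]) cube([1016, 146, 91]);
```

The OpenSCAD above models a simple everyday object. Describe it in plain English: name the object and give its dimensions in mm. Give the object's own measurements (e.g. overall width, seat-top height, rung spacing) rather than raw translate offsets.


A door frame. The clear opening is 912 mm wide and 1994 mm high. Two 52 mm wide jambs, 146 mm deep, stand either side of the opening from the floor to the top of the opening. A 91 mm thick head sits across the top of both jambs, spanning the full outside width of the frame.


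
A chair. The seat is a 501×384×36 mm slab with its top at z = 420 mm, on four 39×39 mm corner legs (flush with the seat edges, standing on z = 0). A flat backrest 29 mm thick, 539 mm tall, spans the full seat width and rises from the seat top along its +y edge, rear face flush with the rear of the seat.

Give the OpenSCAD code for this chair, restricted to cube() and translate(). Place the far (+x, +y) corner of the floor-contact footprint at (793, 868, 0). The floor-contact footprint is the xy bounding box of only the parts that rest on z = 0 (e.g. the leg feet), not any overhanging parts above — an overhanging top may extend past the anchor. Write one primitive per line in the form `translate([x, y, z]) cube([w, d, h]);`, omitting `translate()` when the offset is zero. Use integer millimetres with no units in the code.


translate([292, 484, 384]) cube([501, 384, 36]);
translate([292, 484, 0]) cube([39, 39, 384]);
translate([754, 484, 0]) cube([39, 39, 384]);
translate([292, 829, 0]) cube([39, 39, 384]);
translate([754, 829, 0]) cube([39, 39, 384]);
translate([292, 839, 420]) cube([501, 29, 539]);


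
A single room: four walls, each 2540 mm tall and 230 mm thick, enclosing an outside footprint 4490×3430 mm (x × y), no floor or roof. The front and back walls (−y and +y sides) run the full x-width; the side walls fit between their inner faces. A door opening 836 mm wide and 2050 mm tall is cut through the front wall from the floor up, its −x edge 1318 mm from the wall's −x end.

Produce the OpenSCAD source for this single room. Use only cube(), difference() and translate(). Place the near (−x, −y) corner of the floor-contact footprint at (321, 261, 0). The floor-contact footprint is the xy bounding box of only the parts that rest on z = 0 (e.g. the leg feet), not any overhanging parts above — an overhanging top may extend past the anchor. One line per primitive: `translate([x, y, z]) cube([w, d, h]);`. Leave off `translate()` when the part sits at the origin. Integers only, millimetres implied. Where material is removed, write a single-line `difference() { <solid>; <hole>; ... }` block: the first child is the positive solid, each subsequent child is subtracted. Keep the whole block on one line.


difference() { translate([321, 261, 0]) cube([4490, 230, 2540]); translate([1639, 261, 0]) cube([836, 230, 2050]); }
translate([321, 3461, 0]) cube([4490, 230, 2540]);
translate([321, 491, 0]) cube([230, 2970, 2540]);
translate([4581, 491, 0]) cube([230, 2970, 2540]);


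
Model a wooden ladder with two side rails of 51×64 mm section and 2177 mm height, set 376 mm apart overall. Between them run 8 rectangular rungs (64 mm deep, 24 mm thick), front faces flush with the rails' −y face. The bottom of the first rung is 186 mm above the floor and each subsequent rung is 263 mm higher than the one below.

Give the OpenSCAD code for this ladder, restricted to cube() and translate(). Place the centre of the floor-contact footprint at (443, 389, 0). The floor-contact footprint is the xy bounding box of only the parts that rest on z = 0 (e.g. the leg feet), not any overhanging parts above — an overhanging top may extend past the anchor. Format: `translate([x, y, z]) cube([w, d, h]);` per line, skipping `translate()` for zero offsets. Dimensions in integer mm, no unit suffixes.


translate([255, 357, 0]) cube([51, 64, 2177]);
translate([580, 357, 0]) cube([51, 64, 2177]);
translate([306, 357, 186]) cube([274, 64, 24]);
translate([306, 357, 449]) cube([274, 64, 24]);
translate([306, 357, 712]) cube([274, 64, 24]);
translate([306, 357, 975]) cube([274, 64, 24]);
translate([306, 357, 1238]) cube([274, 64, 24]);
translate([306, 357, 1501]) cube([274, 64, 24]);
translate([306, 357, 1764]) cube([274, 64, 24]);
translate([306, 357, 2027]) cube([274, 64, 24]);


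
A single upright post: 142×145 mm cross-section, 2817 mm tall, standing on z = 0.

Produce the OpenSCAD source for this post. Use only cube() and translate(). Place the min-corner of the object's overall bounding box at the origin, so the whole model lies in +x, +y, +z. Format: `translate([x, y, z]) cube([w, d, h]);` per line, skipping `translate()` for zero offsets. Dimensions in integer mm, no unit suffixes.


cube([142, 145, 2817]);


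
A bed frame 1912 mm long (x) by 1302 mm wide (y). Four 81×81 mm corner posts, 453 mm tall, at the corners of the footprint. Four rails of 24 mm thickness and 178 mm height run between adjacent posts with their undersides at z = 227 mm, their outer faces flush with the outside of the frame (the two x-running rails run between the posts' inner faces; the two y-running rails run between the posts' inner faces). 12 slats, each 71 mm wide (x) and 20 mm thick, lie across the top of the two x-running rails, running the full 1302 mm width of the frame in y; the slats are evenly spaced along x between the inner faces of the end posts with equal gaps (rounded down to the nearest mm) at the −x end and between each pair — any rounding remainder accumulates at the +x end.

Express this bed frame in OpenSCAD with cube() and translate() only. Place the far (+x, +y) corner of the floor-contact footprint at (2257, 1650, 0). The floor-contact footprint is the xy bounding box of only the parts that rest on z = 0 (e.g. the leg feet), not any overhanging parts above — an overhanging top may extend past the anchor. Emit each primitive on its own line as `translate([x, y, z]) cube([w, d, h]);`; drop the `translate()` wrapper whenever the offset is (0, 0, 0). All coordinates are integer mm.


translate([345, 348, 0]) cube([81, 81, 453]);
translate([345, 1569, 0]) cube([81, 81, 453]);
translate([2176, 348, 0]) cube([81, 81, 453]);
translate([2176, 1569, 0]) cube([81, 81, 453]);
translate([426, 348, 227]) cube([1750, 24, 178]);
translate([426, 1626, 227]) cube([1750, 24, 178]);
translate([345, 429, 227]) cube([24, 1140, 178]);
translate([2233, 429, 227]) cube([24, 1140, 178]);
translate([495, 348, 405]) cube([71, 1302, 20]);
translate([635, 348, 405]) cube([71, 1302, 20]);
translate([775, 348, 405]) cube([71, 1302, 20]);
translate([915, 348, 405]) cube([71, 1302, 20]);
translate([1055, 348, 405]) cube([71, 1302, 20]);
translate([1195, 348, 405]) cube([71, 1302, 20]);
translate([1335, 348, 405]) cube([71, 1302, 20]);
translate([1475, 348, 405]) cube([71, 1302, 20]);
translate([1615, 348, 405]) cube([71, 1302, 20]);
translate([1755, 348, 405]) cube([71, 1302, 20]);
translate([1895, 348, 405]) cube([71, 1302, 20]);
translate([2035, 348, 405]) cube([71, 1302, 20]);


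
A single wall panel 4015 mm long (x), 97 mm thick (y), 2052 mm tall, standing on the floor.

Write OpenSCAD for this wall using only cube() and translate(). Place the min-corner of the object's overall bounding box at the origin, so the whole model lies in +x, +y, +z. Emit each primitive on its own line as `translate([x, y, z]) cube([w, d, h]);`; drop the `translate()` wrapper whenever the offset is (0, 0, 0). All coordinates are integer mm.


cube([4015, 97, 2052]);


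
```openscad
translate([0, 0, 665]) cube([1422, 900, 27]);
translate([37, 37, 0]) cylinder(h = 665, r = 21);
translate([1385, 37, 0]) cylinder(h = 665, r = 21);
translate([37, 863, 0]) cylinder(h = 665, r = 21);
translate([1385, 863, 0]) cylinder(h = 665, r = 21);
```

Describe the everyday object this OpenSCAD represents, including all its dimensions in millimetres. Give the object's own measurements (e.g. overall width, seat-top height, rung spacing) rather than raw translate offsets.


A table: top 1422 mm (x) × 900 mm (y), 27 mm thick, upper face at z = 692 mm, on four round legs of 42 mm diameter, each leg's bounding box inset 16 mm from the nearest pair of top edges from z = 0 to the bottom of the top.


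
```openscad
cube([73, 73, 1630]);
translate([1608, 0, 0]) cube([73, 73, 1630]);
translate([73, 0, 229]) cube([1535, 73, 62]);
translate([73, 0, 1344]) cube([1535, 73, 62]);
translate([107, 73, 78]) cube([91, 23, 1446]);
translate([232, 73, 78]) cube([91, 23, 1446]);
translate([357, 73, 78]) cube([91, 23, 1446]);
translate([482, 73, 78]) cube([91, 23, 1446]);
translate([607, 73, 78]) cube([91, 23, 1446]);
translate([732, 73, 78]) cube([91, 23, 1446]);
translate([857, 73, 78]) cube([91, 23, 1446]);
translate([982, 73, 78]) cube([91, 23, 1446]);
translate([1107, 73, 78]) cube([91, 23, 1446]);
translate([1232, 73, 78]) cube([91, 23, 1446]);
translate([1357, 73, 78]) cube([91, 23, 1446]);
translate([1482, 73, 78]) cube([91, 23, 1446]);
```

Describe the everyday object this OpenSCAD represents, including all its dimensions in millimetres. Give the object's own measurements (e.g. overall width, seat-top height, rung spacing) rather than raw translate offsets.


A fence section. Two 73×73 mm posts, 1630 mm tall, stand on the floor with a clear span of 1535 mm between their inner faces. Two horizontal rails of 73×62 mm section span the gap between the posts with their undersides at z = 229 mm and z = 1344 mm, flush with the posts' −y face. 12 pickets, each 91 mm wide, 23 mm thick and 1446 mm tall, are fixed to the +y face of the rails with their bottoms at z = 78 mm, spaced across the span with a 34 mm gap after the −x post and between neighbouring pickets, with 35 mm left before the +x post.


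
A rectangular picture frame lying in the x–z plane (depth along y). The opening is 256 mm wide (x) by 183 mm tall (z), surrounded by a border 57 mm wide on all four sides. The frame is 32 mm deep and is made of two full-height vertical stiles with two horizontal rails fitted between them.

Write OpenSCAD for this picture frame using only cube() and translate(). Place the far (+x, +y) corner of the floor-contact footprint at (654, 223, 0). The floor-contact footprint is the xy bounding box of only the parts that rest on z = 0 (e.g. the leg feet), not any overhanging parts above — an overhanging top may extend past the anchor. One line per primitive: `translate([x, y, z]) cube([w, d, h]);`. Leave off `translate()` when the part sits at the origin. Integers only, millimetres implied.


translate([284, 191, 0]) cube([57, 32, 297]);
translate([597, 191, 0]) cube([57, 32, 297]);
translate([341, 191, 0]) cube([256, 32, 57]);
translate([341, 191, 240]) cube([256, 32, 57]);


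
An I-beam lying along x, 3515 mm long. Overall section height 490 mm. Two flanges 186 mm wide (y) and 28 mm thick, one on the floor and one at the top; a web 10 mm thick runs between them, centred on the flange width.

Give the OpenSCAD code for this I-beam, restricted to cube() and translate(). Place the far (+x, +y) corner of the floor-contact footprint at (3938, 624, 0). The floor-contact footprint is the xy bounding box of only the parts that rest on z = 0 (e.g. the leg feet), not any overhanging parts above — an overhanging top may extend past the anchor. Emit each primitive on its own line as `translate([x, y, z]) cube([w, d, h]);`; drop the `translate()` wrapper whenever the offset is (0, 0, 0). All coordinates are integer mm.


translate([423, 438, 0]) cube([3515, 186, 28]);
translate([423, 526, 28]) cube([3515, 10, 434]);
translate([423, 438, 462]) cube([3515, 186, 28]);


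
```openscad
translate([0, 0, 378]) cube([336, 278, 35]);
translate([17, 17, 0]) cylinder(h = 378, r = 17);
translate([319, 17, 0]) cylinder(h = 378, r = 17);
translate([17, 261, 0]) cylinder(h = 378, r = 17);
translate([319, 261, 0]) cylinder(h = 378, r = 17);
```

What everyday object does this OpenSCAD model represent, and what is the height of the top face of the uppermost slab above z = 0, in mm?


A stool. The seat height is 413 mm.

A 336×278×35 slab at z = 378 on four corner cylinders — a stool. The seat top is 378 + 35 = 413 mm.


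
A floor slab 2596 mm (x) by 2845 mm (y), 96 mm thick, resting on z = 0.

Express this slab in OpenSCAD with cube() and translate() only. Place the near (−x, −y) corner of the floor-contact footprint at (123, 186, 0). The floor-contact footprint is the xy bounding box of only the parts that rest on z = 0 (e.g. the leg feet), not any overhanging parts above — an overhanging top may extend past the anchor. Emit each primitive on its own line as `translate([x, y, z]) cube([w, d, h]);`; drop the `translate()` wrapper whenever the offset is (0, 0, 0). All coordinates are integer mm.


translate([123, 186, 0]) cube([2596, 2845, 96]);


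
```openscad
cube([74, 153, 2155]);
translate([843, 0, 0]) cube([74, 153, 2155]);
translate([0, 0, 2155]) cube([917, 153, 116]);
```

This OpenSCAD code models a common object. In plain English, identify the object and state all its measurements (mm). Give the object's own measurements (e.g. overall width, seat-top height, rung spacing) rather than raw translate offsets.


A door frame. The clear opening is 769 mm wide and 2155 mm high. Two 74 mm wide jambs, 153 mm deep, stand either side of the opening from the floor to the top of the opening. A 116 mm thick head sits across the top of both jambs, spanning the full outside width of the frame.


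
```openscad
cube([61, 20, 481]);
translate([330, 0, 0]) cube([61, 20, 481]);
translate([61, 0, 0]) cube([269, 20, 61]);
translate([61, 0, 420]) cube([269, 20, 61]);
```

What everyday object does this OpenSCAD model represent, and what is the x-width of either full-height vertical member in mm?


A picture frame. The border width is 61 mm.

Four thin pieces enclosing a rectangular opening — a picture frame. The two full-height stiles are 481 mm tall; the top rail sits at z = 420 and is 61 mm tall, so the border above the opening is 481 − 420 = 61 mm, matching the stile x-width.


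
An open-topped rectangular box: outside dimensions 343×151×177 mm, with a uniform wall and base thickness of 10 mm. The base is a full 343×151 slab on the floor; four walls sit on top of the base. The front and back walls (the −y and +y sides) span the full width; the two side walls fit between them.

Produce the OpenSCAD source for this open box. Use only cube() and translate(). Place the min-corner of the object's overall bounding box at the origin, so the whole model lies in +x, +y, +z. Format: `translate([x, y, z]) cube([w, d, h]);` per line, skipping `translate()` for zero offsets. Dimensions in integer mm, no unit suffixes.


cube([343, 151, 10]);
translate([0, 0, 10]) cube([343, 10, 167]);
translate([0, 141, 10]) cube([343, 10, 167]);
translate([0, 10, 10]) cube([10, 131, 167]);
translate([333, 10, 10]) cube([10, 131, 167]);


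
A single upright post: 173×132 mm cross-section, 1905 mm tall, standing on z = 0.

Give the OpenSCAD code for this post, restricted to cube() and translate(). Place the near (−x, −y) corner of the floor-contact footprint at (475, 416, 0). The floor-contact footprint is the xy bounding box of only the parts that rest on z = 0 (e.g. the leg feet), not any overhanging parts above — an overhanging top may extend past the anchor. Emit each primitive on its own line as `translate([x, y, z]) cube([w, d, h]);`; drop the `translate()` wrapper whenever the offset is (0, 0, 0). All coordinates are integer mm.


translate([475, 416, 0]) cube([173, 132, 1905]);


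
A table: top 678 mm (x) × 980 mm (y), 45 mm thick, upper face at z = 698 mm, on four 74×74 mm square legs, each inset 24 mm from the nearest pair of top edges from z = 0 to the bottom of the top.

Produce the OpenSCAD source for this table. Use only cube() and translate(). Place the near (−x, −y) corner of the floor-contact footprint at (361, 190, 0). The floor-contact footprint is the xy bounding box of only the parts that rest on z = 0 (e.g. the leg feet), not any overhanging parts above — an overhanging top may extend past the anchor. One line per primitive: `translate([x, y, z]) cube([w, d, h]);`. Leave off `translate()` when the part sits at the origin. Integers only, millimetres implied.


translate([337, 166, 653]) cube([678, 980, 45]);
translate([361, 190, 0]) cube([74, 74, 653]);
translate([917, 190, 0]) cube([74, 74, 653]);
translate([361, 1048, 0]) cube([74, 74, 653]);
translate([917, 1048, 0]) cube([74, 74, 653]);


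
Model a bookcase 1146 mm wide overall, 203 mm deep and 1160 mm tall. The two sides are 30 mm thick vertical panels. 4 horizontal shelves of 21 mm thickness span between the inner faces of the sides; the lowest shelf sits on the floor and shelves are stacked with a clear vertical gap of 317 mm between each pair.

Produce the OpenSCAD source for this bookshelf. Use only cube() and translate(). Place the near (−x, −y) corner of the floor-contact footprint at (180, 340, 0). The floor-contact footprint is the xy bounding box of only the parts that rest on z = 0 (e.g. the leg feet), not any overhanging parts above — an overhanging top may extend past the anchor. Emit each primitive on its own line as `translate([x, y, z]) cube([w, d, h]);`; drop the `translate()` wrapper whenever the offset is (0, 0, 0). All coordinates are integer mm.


translate([180, 340, 0]) cube([30, 203, 1160]);
translate([1296, 340, 0]) cube([30, 203, 1160]);
translate([210, 340, 0]) cube([1086, 203, 21]);
translate([210, 340, 338]) cube([1086, 203, 21]);
translate([210, 340, 676]) cube([1086, 203, 21]);
translate([210, 340, 1014]) cube([1086, 203, 21]);


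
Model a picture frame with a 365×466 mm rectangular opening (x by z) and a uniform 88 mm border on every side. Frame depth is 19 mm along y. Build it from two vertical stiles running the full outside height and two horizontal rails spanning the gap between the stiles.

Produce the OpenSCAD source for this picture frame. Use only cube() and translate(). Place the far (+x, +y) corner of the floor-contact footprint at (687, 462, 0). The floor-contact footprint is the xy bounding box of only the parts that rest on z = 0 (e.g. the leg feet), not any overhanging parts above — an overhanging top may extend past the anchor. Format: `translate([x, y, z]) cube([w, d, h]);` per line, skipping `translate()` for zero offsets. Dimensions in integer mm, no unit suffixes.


translate([146, 443, 0]) cube([88, 19, 642]);
translate([599, 443, 0]) cube([88, 19, 642]);
translate([234, 443, 0]) cube([365, 19, 88]);
translate([234, 443, 554]) cube([365, 19, 88]);


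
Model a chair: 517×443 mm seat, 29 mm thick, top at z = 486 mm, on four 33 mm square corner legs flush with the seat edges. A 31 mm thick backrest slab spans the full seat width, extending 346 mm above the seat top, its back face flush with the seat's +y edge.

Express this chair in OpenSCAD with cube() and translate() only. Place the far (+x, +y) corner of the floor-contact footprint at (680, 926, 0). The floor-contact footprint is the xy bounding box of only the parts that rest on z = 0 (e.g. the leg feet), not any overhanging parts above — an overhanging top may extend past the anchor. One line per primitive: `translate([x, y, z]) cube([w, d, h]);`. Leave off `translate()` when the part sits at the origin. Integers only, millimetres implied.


// leg_h = 486 - 29 = 457
translate([163, 483, 457]) cube([517, 443, 29]);
translate([163, 483, 0]) cube([33, 33, 457]);
translate([647, 483, 0]) cube([33, 33, 457]);
translate([163, 893, 0]) cube([33, 33, 457]);
translate([647, 893, 0]) cube([33, 33, 457]);
translate([163, 895, 486]) cube([517, 31, 346]);


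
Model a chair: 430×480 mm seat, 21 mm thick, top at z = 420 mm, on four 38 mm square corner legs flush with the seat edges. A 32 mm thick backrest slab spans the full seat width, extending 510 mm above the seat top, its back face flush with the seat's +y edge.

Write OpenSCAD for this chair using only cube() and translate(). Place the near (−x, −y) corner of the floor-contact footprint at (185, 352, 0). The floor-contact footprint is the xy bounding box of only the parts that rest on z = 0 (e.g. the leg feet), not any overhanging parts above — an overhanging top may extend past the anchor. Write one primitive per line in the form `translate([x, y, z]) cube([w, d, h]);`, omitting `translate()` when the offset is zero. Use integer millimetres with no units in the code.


translate([185, 352, 399]) cube([430, 480, 21]);
translate([185, 352, 0]) cube([38, 38, 399]);
translate([577, 352, 0]) cube([38, 38, 399]);
translate([185, 794, 0]) cube([38, 38, 399]);
translate([577, 794, 0]) cube([38, 38, 399]);
translate([185, 800, 420]) cube([430, 32, 510]);
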